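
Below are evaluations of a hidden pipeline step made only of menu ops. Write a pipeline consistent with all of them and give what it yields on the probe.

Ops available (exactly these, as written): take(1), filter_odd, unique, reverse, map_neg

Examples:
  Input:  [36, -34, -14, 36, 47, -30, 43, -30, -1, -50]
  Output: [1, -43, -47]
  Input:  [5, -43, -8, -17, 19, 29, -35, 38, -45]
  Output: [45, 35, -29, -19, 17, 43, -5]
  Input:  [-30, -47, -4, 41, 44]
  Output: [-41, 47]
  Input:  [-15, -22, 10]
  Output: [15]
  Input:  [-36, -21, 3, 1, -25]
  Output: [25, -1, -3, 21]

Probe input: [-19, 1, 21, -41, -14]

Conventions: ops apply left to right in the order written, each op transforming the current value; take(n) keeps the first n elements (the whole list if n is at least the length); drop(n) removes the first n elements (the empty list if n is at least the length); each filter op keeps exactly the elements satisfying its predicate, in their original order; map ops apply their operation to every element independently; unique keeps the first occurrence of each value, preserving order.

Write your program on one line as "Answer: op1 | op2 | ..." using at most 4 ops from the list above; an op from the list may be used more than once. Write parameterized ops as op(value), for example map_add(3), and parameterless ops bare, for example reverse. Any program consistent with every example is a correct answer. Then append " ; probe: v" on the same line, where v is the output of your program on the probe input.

reverse | filter_odd | map_neg ; probe: [41, -21, -1, 19]

Check, running the answer program on each example:
  [36, -34, -14, 36, 47, -30, 43, -30, -1, -50] -> [-50, -1, -30, 43, -30, 47, 36, -14, -34, 36] -> [-1, 43, 47] -> [1, -43, -47]
  [5, -43, -8, -17, 19, 29, -35, 38, -45] -> [-45, 38, -35, 29, 19, -17, -8, -43, 5] -> [-45, -35, 29, 19, -17, -43, 5] -> [45, 35, -29, -19, 17, 43, -5]
  [-30, -47, -4, 41, 44] -> [44, 41, -4, -47, -30] -> [41, -47] -> [-41, 47]
  [-15, -22, 10] -> [10, -22, -15] -> [-15] -> [15]
  [-36, -21, 3, 1, -25] -> [-25, 1, 3, -21, -36] -> [-25, 1, 3, -21] -> [25, -1, -3, 21]
  probe: [-19, 1, 21, -41, -14] -> [-14, -41, 21, 1, -19] -> [-41, 21, 1, -19] -> [41, -21, -1, 19]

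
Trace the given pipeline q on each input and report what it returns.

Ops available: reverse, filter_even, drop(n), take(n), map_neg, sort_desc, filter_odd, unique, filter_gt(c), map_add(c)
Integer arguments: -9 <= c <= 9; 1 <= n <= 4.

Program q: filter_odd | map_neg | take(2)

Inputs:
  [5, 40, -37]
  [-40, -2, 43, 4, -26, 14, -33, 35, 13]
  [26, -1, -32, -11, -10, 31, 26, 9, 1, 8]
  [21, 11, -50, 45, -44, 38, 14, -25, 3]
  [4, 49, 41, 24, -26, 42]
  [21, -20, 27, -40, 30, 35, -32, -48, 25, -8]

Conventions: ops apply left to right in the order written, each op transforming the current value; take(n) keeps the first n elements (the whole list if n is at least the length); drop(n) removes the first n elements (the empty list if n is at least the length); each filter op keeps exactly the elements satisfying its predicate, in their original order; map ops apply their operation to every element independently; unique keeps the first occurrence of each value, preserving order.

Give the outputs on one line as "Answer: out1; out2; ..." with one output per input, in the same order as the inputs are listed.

Execution, op by op:
  [5, 40, -37] -> [5, -37] -> [-5, 37] -> [-5, 37]
  [-40, -2, 43, 4, -26, 14, -33, 35, 13] -> [43, -33, 35, 13] -> [-43, 33, -35, -13] -> [-43, 33]
  [26, -1, -32, -11, -10, 31, 26, 9, 1, 8] -> [-1, -11, 31, 9, 1] -> [1, 11, -31, -9, -1] -> [1, 11]
  [21, 11, -50, 45, -44, 38, 14, -25, 3] -> [21, 11, 45, -25, 3] -> [-21, -11, -45, 25, -3] -> [-21, -11]
  [4, 49, 41, 24, -26, 42] -> [49, 41] -> [-49, -41] -> [-49, -41]
  [21, -20, 27, -40, 30, 35, -32, -48, 25, -8] -> [21, 27, 35, 25] -> [-21, -27, -35, -25] -> [-21, -27]

[-5, 37]; [-43, 33]; [1, 11]; [-21, -11]; [-49, -41]; [-21, -27]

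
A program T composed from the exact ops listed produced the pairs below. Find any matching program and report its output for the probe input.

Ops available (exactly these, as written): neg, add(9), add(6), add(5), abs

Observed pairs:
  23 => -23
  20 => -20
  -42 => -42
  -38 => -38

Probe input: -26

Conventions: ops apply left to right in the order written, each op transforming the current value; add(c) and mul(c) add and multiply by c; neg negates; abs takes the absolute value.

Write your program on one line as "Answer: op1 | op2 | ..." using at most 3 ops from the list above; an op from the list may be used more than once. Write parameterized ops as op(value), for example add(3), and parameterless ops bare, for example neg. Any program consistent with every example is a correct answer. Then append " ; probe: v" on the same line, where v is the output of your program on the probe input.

neg | abs | neg ; probe: -26

Check, running the answer program on each example:
  23 -> -23 -> 23 -> -23
  20 -> -20 -> 20 -> -20
  -42 -> 42 -> 42 -> -42
  -38 -> 38 -> 38 -> -38
  probe: -26 -> 26 -> 26 -> -26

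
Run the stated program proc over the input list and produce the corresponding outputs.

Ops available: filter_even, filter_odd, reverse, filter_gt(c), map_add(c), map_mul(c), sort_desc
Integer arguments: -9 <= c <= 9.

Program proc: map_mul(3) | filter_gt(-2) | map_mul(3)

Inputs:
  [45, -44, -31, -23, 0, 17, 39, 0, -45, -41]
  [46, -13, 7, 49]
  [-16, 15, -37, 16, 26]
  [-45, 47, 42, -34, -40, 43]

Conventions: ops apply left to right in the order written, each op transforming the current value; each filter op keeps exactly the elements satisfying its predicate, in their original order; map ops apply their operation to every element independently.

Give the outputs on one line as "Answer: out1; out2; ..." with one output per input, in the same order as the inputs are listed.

Execution, op by op:
  [45, -44, -31, -23, 0, 17, 39, 0, -45, -41] -> [135, -132, -93, -69, 0, 51, 117, 0, -135, -123] -> [135, 0, 51, 117, 0] -> [405, 0, 153, 351, 0]
  [46, -13, 7, 49] -> [138, -39, 21, 147] -> [138, 21, 147] -> [414, 63, 441]
  [-16, 15, -37, 16, 26] -> [-48, 45, -111, 48, 78] -> [45, 48, 78] -> [135, 144, 234]
  [-45, 47, 42, -34, -40, 43] -> [-135, 141, 126, -102, -120, 129] -> [141, 126, 129] -> [423, 378, 387]

[405, 0, 153, 351, 0]; [414, 63, 441]; [135, 144, 234]; [423, 378, 387]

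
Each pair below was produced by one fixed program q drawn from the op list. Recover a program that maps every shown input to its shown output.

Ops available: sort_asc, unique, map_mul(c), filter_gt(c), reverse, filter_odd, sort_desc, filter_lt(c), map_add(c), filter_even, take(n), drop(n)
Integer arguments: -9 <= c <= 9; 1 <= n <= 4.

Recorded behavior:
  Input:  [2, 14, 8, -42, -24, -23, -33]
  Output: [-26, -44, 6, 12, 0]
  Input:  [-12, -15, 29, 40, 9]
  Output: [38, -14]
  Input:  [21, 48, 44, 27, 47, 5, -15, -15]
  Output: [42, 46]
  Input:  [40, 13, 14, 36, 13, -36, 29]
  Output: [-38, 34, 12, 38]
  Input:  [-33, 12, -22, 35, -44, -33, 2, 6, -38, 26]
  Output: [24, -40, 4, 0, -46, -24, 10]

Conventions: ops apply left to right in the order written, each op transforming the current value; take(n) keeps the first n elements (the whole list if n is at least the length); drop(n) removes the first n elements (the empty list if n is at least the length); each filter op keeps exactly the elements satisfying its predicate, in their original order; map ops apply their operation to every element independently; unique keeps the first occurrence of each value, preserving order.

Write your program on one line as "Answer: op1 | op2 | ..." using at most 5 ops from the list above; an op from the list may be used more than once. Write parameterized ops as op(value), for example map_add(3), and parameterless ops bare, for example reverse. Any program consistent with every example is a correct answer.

filter_even | map_add(-3) | map_add(1) | reverse

Check, running the answer program on each example:
  [2, 14, 8, -42, -24, -23, -33] -> [2, 14, 8, -42, -24] -> [-1, 11, 5, -45, -27] -> [0, 12, 6, -44, -26] -> [-26, -44, 6, 12, 0]
  [-12, -15, 29, 40, 9] -> [-12, 40] -> [-15, 37] -> [-14, 38] -> [38, -14]
  [21, 48, 44, 27, 47, 5, -15, -15] -> [48, 44] -> [45, 41] -> [46, 42] -> [42, 46]
  [40, 13, 14, 36, 13, -36, 29] -> [40, 14, 36, -36] -> [37, 11, 33, -39] -> [38, 12, 34, -38] -> [-38, 34, 12, 38]
  [-33, 12, -22, 35, -44, -33, 2, 6, -38, 26] -> [12, -22, -44, 2, 6, -38, 26] -> [9, -25, -47, -1, 3, -41, 23] -> [10, -24, -46, 0, 4, -40, 24] -> [24, -40, 4, 0, -46, -24, 10]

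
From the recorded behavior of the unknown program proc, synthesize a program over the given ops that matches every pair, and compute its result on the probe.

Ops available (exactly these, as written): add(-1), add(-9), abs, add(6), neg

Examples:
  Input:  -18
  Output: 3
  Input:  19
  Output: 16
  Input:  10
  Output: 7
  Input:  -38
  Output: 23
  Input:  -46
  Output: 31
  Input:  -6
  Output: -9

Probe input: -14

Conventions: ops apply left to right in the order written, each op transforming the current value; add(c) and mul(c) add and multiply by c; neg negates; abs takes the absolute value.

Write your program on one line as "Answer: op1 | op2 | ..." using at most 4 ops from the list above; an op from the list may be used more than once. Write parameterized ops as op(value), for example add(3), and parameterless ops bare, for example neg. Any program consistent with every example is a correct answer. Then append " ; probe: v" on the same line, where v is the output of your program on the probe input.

add(6) | abs | add(-9) ; probe: -1

Check, running the answer program on each example:
  -18 -> -12 -> 12 -> 3
  19 -> 25 -> 25 -> 16
  10 -> 16 -> 16 -> 7
  -38 -> -32 -> 32 -> 23
  -46 -> -40 -> 40 -> 31
  -6 -> 0 -> 0 -> -9
  probe: -14 -> -8 -> 8 -> -1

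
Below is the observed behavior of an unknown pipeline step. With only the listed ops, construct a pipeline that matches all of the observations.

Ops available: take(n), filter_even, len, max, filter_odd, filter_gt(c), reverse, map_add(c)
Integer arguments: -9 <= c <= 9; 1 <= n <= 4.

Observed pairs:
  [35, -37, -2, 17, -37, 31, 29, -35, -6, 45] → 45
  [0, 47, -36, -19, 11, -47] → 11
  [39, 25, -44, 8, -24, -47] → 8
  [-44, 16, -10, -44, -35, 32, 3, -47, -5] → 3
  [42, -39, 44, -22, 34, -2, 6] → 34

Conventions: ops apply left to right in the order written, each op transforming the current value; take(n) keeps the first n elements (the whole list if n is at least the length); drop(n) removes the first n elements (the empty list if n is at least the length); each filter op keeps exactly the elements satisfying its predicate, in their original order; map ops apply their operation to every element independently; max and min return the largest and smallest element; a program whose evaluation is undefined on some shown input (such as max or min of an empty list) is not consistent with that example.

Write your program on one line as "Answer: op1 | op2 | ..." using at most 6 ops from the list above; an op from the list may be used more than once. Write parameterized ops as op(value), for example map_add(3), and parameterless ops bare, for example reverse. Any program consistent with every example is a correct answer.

reverse | take(3) | filter_gt(0) | reverse | max

Check, running the answer program on each example:
  [35, -37, -2, 17, -37, 31, 29, -35, -6, 45] -> [45, -6, -35, 29, 31, -37, 17, -2, -37, 35] -> [45, -6, -35] -> [45] -> [45] -> 45
  [0, 47, -36, -19, 11, -47] -> [-47, 11, -19, -36, 47, 0] -> [-47, 11, -19] -> [11] -> [11] -> 11
  [39, 25, -44, 8, -24, -47] -> [-47, -24, 8, -44, 25, 39] -> [-47, -24, 8] -> [8] -> [8] -> 8
  [-44, 16, -10, -44, -35, 32, 3, -47, -5] -> [-5, -47, 3, 32, -35, -44, -10, 16, -44] -> [-5, -47, 3] -> [3] -> [3] -> 3
  [42, -39, 44, -22, 34, -2, 6] -> [6, -2, 34, -22, 44, -39, 42] -> [6, -2, 34] -> [6, 34] -> [34, 6] -> 34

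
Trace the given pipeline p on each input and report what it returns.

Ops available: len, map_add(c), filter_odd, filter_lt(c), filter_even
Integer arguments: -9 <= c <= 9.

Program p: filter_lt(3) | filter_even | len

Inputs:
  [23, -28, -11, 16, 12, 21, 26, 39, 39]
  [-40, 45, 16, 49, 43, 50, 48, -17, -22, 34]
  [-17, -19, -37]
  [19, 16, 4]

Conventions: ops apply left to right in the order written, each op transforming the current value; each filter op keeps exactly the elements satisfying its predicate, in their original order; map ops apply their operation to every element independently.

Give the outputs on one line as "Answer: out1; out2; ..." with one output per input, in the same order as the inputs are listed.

Execution, op by op:
  [23, -28, -11, 16, 12, 21, 26, 39, 39] -> [-28, -11] -> [-28] -> 1
  [-40, 45, 16, 49, 43, 50, 48, -17, -22, 34] -> [-40, -17, -22] -> [-40, -22] -> 2
  [-17, -19, -37] -> [-17, -19, -37] -> [] -> 0
  [19, 16, 4] -> [] -> [] -> 0

1; 2; 0; 0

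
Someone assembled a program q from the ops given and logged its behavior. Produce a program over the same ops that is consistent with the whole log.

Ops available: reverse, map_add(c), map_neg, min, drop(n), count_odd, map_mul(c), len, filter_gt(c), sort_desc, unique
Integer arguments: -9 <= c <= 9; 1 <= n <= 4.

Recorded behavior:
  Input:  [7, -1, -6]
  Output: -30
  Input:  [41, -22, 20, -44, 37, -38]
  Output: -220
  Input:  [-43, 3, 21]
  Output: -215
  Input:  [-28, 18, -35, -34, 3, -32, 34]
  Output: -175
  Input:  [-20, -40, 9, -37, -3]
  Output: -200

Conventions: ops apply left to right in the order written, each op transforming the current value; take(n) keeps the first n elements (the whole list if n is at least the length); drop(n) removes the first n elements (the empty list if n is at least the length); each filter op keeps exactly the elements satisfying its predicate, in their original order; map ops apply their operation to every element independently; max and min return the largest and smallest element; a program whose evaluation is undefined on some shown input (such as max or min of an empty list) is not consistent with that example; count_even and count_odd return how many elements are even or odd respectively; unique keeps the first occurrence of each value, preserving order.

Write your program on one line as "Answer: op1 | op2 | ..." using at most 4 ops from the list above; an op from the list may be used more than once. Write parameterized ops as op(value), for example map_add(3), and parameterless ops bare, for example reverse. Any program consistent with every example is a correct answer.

map_mul(-1) | map_mul(5) | map_neg | min

Check, running the answer program on each example:
  [7, -1, -6] -> [-7, 1, 6] -> [-35, 5, 30] -> [35, -5, -30] -> -30
  [41, -22, 20, -44, 37, -38] -> [-41, 22, -20, 44, -37, 38] -> [-205, 110, -100, 220, -185, 190] -> [205, -110, 100, -220, 185, -190] -> -220
  [-43, 3, 21] -> [43, -3, -21] -> [215, -15, -105] -> [-215, 15, 105] -> -215
  [-28, 18, -35, -34, 3, -32, 34] -> [28, -18, 35, 34, -3, 32, -34] -> [140, -90, 175, 170, -15, 160, -170] -> [-140, 90, -175, -170, 15, -160, 170] -> -175
  [-20, -40, 9, -37, -3] -> [20, 40, -9, 37, 3] -> [100, 200, -45, 185, 15] -> [-100, -200, 45, -185, -15] -> -200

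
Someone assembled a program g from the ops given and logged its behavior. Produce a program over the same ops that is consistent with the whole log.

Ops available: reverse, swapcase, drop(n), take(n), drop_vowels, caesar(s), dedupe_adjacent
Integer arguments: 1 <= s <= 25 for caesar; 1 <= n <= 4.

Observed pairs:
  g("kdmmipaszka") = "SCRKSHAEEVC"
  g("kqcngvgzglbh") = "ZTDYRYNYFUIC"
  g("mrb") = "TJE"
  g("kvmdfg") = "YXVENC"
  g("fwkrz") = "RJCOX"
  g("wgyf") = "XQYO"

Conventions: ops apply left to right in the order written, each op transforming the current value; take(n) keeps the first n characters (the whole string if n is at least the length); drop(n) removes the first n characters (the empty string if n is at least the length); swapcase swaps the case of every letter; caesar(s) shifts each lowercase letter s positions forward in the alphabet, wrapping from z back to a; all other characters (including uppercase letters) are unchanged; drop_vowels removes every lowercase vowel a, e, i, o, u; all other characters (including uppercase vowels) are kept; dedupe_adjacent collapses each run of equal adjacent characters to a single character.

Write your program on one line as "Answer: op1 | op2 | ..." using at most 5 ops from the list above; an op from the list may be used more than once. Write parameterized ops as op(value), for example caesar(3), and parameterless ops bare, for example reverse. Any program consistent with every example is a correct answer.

reverse | caesar(15) | caesar(3) | swapcase

Check, running the answer program on each example:
  "kdmmipaszka" -> "akzsapimmdk" -> "pzohpexbbsz" -> "scrkshaeevc" -> "SCRKSHAEEVC"
  "kqcngvgzglbh" -> "hblgzgvgncqk" -> "wqavovkvcrfz" -> "ztdyrynyfuic" -> "ZTDYRYNYFUIC"
  "mrb" -> "brm" -> "qgb" -> "tje" -> "TJE"
  "kvmdfg" -> "gfdmvk" -> "vusbkz" -> "yxvenc" -> "YXVENC"
  "fwkrz" -> "zrkwf" -> "ogzlu" -> "rjcox" -> "RJCOX"
  "wgyf" -> "fygw" -> "unvl" -> "xqyo" -> "XQYO"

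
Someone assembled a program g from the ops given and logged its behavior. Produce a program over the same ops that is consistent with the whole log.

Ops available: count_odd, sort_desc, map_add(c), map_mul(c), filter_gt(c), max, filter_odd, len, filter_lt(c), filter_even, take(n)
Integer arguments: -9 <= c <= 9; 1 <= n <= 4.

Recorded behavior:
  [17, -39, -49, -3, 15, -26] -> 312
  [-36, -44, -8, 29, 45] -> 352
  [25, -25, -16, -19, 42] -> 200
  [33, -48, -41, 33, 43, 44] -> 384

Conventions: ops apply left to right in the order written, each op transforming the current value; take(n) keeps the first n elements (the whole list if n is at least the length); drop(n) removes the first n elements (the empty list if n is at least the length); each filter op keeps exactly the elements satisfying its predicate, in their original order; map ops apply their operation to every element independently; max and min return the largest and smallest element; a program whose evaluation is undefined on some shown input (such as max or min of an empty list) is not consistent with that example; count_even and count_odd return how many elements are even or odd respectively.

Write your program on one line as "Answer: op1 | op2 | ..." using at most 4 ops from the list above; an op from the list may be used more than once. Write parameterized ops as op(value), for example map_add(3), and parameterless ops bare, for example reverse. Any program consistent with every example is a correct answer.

map_mul(-8) | take(2) | max

Check, running the answer program on each example:
  [17, -39, -49, -3, 15, -26] -> [-136, 312, 392, 24, -120, 208] -> [-136, 312] -> 312
  [-36, -44, -8, 29, 45] -> [288, 352, 64, -232, -360] -> [288, 352] -> 352
  [25, -25, -16, -19, 42] -> [-200, 200, 128, 152, -336] -> [-200, 200] -> 200
  [33, -48, -41, 33, 43, 44] -> [-264, 384, 328, -264, -344, -352] -> [-264, 384] -> 384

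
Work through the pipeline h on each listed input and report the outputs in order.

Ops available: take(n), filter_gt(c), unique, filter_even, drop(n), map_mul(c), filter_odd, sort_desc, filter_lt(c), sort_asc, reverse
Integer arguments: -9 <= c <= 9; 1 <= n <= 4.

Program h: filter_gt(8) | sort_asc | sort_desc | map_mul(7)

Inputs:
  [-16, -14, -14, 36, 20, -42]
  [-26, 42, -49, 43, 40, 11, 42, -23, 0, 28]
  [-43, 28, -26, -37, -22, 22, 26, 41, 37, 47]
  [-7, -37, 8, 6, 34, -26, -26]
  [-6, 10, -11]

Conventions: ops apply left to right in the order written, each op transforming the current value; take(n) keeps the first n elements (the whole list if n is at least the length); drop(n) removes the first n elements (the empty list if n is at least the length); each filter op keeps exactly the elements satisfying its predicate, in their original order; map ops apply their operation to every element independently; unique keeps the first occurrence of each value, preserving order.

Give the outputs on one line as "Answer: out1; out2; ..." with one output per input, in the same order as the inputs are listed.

[252, 140]; [301, 294, 294, 280, 196, 77]; [329, 287, 259, 196, 182, 154]; [238]; [70]

Execution, op by op:
  [-16, -14, -14, 36, 20, -42] -> [36, 20] -> [20, 36] -> [36, 20] -> [252, 140]
  [-26, 42, -49, 43, 40, 11, 42, -23, 0, 28] -> [42, 43, 40, 11, 42, 28] -> [11, 28, 40, 42, 42, 43] -> [43, 42, 42, 40, 28, 11] -> [301, 294, 294, 280, 196, 77]
  [-43, 28, -26, -37, -22, 22, 26, 41, 37, 47] -> [28, 22, 26, 41, 37, 47] -> [22, 26, 28, 37, 41, 47] -> [47, 41, 37, 28, 26, 22] -> [329, 287, 259, 196, 182, 154]
  [-7, -37, 8, 6, 34, -26, -26] -> [34] -> [34] -> [34] -> [238]
  [-6, 10, -11] -> [10] -> [10] -> [10] -> [70]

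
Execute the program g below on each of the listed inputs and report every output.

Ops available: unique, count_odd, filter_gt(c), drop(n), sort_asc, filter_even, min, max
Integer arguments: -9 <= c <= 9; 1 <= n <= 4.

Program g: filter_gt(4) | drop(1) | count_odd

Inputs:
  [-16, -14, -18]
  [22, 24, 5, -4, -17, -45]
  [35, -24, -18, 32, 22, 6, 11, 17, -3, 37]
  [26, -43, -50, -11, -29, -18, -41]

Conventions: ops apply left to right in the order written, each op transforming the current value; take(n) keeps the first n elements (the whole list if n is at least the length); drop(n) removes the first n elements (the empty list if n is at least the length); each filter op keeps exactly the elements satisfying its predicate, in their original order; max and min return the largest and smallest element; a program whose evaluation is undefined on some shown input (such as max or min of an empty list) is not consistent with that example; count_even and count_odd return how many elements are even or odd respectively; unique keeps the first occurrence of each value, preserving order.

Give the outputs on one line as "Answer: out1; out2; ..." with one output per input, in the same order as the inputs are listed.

Execution, op by op:
  [-16, -14, -18] -> [] -> [] -> 0
  [22, 24, 5, -4, -17, -45] -> [22, 24, 5] -> [24, 5] -> 1
  [35, -24, -18, 32, 22, 6, 11, 17, -3, 37] -> [35, 32, 22, 6, 11, 17, 37] -> [32, 22, 6, 11, 17, 37] -> 3
  [26, -43, -50, -11, -29, -18, -41] -> [26] -> [] -> 0

0; 1; 3; 0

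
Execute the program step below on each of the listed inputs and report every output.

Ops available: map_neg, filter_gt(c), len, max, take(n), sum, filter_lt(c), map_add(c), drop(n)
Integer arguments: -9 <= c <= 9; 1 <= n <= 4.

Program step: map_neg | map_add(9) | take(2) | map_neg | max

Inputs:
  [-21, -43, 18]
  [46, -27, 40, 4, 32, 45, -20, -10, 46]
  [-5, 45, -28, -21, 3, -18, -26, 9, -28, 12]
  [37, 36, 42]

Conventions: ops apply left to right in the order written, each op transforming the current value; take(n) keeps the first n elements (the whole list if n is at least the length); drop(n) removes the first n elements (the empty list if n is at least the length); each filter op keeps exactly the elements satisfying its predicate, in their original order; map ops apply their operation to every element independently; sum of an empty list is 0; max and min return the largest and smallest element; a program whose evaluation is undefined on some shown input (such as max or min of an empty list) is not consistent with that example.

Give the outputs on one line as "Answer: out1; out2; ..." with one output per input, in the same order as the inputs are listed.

-30; 37; 36; 28

Execution, op by op:
  [-21, -43, 18] -> [21, 43, -18] -> [30, 52, -9] -> [30, 52] -> [-30, -52] -> -30
  [46, -27, 40, 4, 32, 45, -20, -10, 46] -> [-46, 27, -40, -4, -32, -45, 20, 10, -46] -> [-37, 36, -31, 5, -23, -36, 29, 19, -37] -> [-37, 36] -> [37, -36] -> 37
  [-5, 45, -28, -21, 3, -18, -26, 9, -28, 12] -> [5, -45, 28, 21, -3, 18, 26, -9, 28, -12] -> [14, -36, 37, 30, 6, 27, 35, 0, 37, -3] -> [14, -36] -> [-14, 36] -> 36
  [37, 36, 42] -> [-37, -36, -42] -> [-28, -27, -33] -> [-28, -27] -> [28, 27] -> 28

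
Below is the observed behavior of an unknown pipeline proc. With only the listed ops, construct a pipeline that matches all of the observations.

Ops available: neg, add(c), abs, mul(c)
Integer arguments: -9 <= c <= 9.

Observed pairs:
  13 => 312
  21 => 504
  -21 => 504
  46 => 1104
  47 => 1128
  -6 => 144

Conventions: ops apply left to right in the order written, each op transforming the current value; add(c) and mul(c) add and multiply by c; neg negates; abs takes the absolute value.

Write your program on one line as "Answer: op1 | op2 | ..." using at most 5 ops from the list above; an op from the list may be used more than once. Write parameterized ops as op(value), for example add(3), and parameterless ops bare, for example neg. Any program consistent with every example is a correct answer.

mul(6) | mul(-4) | neg | abs

Check, running the answer program on each example:
  13 -> 78 -> -312 -> 312 -> 312
  21 -> 126 -> -504 -> 504 -> 504
  -21 -> -126 -> 504 -> -504 -> 504
  46 -> 276 -> -1104 -> 1104 -> 1104
  47 -> 282 -> -1128 -> 1128 -> 1128
  -6 -> -36 -> 144 -> -144 -> 144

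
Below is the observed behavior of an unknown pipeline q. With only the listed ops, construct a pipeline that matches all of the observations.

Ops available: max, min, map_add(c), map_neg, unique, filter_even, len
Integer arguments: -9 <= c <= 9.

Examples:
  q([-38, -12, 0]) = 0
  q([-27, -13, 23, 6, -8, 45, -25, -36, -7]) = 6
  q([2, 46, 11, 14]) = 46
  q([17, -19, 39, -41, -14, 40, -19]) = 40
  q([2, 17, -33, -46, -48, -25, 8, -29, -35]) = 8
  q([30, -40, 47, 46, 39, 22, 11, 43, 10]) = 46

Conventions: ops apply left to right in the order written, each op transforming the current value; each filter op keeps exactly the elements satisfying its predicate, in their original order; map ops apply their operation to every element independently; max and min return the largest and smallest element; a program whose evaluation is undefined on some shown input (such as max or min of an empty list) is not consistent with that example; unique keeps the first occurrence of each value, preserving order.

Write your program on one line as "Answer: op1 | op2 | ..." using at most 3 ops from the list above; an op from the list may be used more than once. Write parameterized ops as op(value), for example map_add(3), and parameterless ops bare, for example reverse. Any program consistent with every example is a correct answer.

filter_even | max

Check, running the answer program on each example:
  [-38, -12, 0] -> [-38, -12, 0] -> 0
  [-27, -13, 23, 6, -8, 45, -25, -36, -7] -> [6, -8, -36] -> 6
  [2, 46, 11, 14] -> [2, 46, 14] -> 46
  [17, -19, 39, -41, -14, 40, -19] -> [-14, 40] -> 40
  [2, 17, -33, -46, -48, -25, 8, -29, -35] -> [2, -46, -48, 8] -> 8
  [30, -40, 47, 46, 39, 22, 11, 43, 10] -> [30, -40, 46, 22, 10] -> 46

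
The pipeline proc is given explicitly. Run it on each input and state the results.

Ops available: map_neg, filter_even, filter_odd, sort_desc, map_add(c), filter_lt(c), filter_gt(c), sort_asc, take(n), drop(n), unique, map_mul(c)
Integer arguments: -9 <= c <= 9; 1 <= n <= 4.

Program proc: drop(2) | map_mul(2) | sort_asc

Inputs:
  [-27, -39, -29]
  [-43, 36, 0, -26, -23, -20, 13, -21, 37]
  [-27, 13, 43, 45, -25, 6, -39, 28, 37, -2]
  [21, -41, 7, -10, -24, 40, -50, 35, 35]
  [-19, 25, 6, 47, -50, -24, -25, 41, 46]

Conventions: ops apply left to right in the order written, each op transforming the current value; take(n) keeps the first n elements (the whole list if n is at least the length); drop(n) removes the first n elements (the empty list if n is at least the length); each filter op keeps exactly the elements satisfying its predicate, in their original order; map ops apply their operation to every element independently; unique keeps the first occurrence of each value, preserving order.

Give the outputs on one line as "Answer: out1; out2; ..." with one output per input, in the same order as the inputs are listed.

[-58]; [-52, -46, -42, -40, 0, 26, 74]; [-78, -50, -4, 12, 56, 74, 86, 90]; [-100, -48, -20, 14, 70, 70, 80]; [-100, -50, -48, 12, 82, 92, 94]

Execution, op by op:
  [-27, -39, -29] -> [-29] -> [-58] -> [-58]
  [-43, 36, 0, -26, -23, -20, 13, -21, 37] -> [0, -26, -23, -20, 13, -21, 37] -> [0, -52, -46, -40, 26, -42, 74] -> [-52, -46, -42, -40, 0, 26, 74]
  [-27, 13, 43, 45, -25, 6, -39, 28, 37, -2] -> [43, 45, -25, 6, -39, 28, 37, -2] -> [86, 90, -50, 12, -78, 56, 74, -4] -> [-78, -50, -4, 12, 56, 74, 86, 90]
  [21, -41, 7, -10, -24, 40, -50, 35, 35] -> [7, -10, -24, 40, -50, 35, 35] -> [14, -20, -48, 80, -100, 70, 70] -> [-100, -48, -20, 14, 70, 70, 80]
  [-19, 25, 6, 47, -50, -24, -25, 41, 46] -> [6, 47, -50, -24, -25, 41, 46] -> [12, 94, -100, -48, -50, 82, 92] -> [-100, -50, -48, 12, 82, 92, 94]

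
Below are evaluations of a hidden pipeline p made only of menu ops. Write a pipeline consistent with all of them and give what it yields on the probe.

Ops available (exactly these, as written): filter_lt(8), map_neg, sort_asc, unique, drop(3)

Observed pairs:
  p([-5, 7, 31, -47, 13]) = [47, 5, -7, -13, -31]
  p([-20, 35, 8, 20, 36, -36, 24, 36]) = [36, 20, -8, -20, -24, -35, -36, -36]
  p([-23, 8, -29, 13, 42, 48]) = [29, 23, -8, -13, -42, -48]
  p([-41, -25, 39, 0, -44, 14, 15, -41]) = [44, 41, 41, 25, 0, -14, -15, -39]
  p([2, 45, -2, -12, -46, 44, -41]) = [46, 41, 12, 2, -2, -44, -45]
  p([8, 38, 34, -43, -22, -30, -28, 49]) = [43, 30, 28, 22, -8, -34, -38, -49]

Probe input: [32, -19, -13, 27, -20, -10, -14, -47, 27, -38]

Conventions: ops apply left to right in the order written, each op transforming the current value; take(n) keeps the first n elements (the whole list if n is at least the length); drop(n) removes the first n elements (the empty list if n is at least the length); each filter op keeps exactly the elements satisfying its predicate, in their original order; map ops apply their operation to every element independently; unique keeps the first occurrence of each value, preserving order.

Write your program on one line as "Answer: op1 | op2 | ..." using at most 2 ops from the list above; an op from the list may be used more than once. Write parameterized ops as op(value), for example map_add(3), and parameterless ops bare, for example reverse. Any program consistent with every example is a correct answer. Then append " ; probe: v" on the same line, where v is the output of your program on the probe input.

sort_asc | map_neg ; probe: [47, 38, 20, 19, 14, 13, 10, -27, -27, -32]

Check, running the answer program on each example:
  [-5, 7, 31, -47, 13] -> [-47, -5, 7, 13, 31] -> [47, 5, -7, -13, -31]
  [-20, 35, 8, 20, 36, -36, 24, 36] -> [-36, -20, 8, 20, 24, 35, 36, 36] -> [36, 20, -8, -20, -24, -35, -36, -36]
  [-23, 8, -29, 13, 42, 48] -> [-29, -23, 8, 13, 42, 48] -> [29, 23, -8, -13, -42, -48]
  [-41, -25, 39, 0, -44, 14, 15, -41] -> [-44, -41, -41, -25, 0, 14, 15, 39] -> [44, 41, 41, 25, 0, -14, -15, -39]
  [2, 45, -2, -12, -46, 44, -41] -> [-46, -41, -12, -2, 2, 44, 45] -> [46, 41, 12, 2, -2, -44, -45]
  [8, 38, 34, -43, -22, -30, -28, 49] -> [-43, -30, -28, -22, 8, 34, 38, 49] -> [43, 30, 28, 22, -8, -34, -38, -49]
  probe: [32, -19, -13, 27, -20, -10, -14, -47, 27, -38] -> [-47, -38, -20, -19, -14, -13, -10, 27, 27, 32] -> [47, 38, 20, 19, 14, 13, 10, -27, -27, -32]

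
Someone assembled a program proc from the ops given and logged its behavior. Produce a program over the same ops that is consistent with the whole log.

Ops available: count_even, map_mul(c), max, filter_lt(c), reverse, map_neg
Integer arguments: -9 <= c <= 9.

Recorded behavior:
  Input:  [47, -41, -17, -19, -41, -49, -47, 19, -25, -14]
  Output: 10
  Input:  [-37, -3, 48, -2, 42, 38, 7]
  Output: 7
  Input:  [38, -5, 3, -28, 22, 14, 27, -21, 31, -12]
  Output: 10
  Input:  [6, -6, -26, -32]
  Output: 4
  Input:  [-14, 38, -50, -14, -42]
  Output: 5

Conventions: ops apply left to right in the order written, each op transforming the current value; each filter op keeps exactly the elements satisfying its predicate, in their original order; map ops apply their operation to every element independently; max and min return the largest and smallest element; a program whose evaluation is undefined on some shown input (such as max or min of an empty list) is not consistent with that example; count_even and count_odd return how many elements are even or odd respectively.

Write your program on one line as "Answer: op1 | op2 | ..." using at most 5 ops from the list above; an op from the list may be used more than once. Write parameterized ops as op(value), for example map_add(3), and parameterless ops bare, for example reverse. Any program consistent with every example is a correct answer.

map_mul(-5) | map_mul(2) | map_neg | count_even

Check, running the answer program on each example:
  [47, -41, -17, -19, -41, -49, -47, 19, -25, -14] -> [-235, 205, 85, 95, 205, 245, 235, -95, 125, 70] -> [-470, 410, 170, 190, 410, 490, 470, -190, 250, 140] -> [470, -410, -170, -190, -410, -490, -470, 190, -250, -140] -> 10
  [-37, -3, 48, -2, 42, 38, 7] -> [185, 15, -240, 10, -210, -190, -35] -> [370, 30, -480, 20, -420, -380, -70] -> [-370, -30, 480, -20, 420, 380, 70] -> 7
  [38, -5, 3, -28, 22, 14, 27, -21, 31, -12] -> [-190, 25, -15, 140, -110, -70, -135, 105, -155, 60] -> [-380, 50, -30, 280, -220, -140, -270, 210, -310, 120] -> [380, -50, 30, -280, 220, 140, 270, -210, 310, -120] -> 10
  [6, -6, -26, -32] -> [-30, 30, 130, 160] -> [-60, 60, 260, 320] -> [60, -60, -260, -320] -> 4
  [-14, 38, -50, -14, -42] -> [70, -190, 250, 70, 210] -> [140, -380, 500, 140, 420] -> [-140, 380, -500, -140, -420] -> 5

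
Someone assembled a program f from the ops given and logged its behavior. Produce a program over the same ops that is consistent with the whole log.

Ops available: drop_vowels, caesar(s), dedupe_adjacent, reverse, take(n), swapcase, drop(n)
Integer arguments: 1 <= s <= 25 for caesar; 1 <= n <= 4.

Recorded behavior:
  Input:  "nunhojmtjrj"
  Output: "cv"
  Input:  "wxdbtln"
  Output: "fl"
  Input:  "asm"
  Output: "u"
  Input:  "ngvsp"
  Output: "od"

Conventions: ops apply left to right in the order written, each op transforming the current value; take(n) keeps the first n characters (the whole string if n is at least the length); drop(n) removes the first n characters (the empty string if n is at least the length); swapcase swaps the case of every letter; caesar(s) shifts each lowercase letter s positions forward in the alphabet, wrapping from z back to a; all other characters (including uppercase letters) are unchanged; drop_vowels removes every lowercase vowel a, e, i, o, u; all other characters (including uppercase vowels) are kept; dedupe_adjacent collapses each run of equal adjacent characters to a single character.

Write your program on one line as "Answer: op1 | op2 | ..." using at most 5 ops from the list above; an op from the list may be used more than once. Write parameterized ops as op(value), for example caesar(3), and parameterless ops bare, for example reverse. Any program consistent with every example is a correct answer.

caesar(12) | drop(1) | drop_vowels | caesar(22) | take(2)

Check, running the answer program on each example:
  "nunhojmtjrj" -> "zgztavyfvdv" -> "gztavyfvdv" -> "gztvyfvdv" -> "cvprubrzr" -> "cv"
  "wxdbtln" -> "ijpnfxz" -> "jpnfxz" -> "jpnfxz" -> "fljbtv" -> "fl"
  "asm" -> "mey" -> "ey" -> "y" -> "u" -> "u"
  "ngvsp" -> "zsheb" -> "sheb" -> "shb" -> "odx" -> "od"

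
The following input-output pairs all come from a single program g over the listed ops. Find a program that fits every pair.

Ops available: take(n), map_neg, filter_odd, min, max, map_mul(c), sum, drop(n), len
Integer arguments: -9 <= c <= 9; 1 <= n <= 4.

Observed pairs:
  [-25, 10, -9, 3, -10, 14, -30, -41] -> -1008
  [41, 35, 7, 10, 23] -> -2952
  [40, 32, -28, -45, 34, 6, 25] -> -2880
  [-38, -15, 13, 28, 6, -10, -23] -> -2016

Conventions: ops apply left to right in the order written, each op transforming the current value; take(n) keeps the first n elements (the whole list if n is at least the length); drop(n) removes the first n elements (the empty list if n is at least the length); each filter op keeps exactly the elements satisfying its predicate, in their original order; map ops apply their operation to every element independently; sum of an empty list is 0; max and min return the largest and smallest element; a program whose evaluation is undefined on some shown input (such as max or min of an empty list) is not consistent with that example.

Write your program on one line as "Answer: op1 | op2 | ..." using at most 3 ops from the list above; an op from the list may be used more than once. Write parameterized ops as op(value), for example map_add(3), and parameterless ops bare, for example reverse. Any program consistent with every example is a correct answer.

map_mul(-9) | map_mul(8) | min

Check, running the answer program on each example:
  [-25, 10, -9, 3, -10, 14, -30, -41] -> [225, -90, 81, -27, 90, -126, 270, 369] -> [1800, -720, 648, -216, 720, -1008, 2160, 2952] -> -1008
  [41, 35, 7, 10, 23] -> [-369, -315, -63, -90, -207] -> [-2952, -2520, -504, -720, -1656] -> -2952
  [40, 32, -28, -45, 34, 6, 25] -> [-360, -288, 252, 405, -306, -54, -225] -> [-2880, -2304, 2016, 3240, -2448, -432, -1800] -> -2880
  [-38, -15, 13, 28, 6, -10, -23] -> [342, 135, -117, -252, -54, 90, 207] -> [2736, 1080, -936, -2016, -432, 720, 1656] -> -2016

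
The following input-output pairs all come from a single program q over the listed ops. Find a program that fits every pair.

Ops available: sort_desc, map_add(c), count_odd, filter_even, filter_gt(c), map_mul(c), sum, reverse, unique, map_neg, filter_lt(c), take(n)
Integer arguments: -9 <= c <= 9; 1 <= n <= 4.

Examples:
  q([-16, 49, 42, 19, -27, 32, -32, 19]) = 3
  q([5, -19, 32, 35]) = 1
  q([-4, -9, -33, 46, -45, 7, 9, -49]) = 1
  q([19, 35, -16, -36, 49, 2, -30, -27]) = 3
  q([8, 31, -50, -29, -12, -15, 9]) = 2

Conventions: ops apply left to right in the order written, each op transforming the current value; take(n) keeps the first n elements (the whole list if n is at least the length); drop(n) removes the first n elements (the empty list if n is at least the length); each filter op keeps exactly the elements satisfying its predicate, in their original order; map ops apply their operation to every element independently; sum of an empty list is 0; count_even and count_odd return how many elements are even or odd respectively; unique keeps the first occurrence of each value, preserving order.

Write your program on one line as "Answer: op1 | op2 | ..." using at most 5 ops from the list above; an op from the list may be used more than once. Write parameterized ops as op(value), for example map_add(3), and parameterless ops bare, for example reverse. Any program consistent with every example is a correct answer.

filter_gt(8) | sort_desc | map_neg | count_odd

Check, running the answer program on each example:
  [-16, 49, 42, 19, -27, 32, -32, 19] -> [49, 42, 19, 32, 19] -> [49, 42, 32, 19, 19] -> [-49, -42, -32, -19, -19] -> 3
  [5, -19, 32, 35] -> [32, 35] -> [35, 32] -> [-35, -32] -> 1
  [-4, -9, -33, 46, -45, 7, 9, -49] -> [46, 9] -> [46, 9] -> [-46, -9] -> 1
  [19, 35, -16, -36, 49, 2, -30, -27] -> [19, 35, 49] -> [49, 35, 19] -> [-49, -35, -19] -> 3
  [8, 31, -50, -29, -12, -15, 9] -> [31, 9] -> [31, 9] -> [-31, -9] -> 2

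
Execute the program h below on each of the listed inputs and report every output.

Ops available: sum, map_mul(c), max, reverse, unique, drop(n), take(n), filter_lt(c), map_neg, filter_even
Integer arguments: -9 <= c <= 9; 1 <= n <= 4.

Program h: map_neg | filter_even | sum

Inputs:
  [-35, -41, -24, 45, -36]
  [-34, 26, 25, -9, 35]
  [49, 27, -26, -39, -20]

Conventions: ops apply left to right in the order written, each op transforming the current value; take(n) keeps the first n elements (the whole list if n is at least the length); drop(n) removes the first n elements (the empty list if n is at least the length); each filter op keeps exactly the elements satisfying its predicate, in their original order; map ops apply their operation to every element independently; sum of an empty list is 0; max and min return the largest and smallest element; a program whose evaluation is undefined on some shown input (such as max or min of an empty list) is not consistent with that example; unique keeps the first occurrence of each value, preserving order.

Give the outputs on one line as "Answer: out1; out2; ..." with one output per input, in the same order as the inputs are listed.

Execution, op by op:
  [-35, -41, -24, 45, -36] -> [35, 41, 24, -45, 36] -> [24, 36] -> 60
  [-34, 26, 25, -9, 35] -> [34, -26, -25, 9, -35] -> [34, -26] -> 8
  [49, 27, -26, -39, -20] -> [-49, -27, 26, 39, 20] -> [26, 20] -> 46

60; 8; 46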